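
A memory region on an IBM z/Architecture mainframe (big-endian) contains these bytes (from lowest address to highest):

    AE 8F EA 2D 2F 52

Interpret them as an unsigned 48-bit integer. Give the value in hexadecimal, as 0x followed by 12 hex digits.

0xAE8FEA2D2F52

Big-endian: lowest address holds the most-significant byte.
The bytes are already most-significant first: 0xAE8FEA2D2F52.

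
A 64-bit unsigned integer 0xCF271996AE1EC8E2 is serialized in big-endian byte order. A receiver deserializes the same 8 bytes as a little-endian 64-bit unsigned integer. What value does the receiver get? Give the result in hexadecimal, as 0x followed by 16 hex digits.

Stored big-endian, the bytes at ascending addresses are CF 27 19 96 AE 1E C8 E2.
Read back as little-endian, the first byte is least significant, giving 0xE2C81EAE961927CF.

0xE2C81EAE961927CF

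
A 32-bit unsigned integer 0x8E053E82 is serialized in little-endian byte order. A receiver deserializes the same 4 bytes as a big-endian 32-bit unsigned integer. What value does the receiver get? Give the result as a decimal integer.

Stored little-endian, the bytes at ascending addresses are 82 3E 05 8E.
Read back as big-endian, the last byte is least significant, giving 0x823E058E.
0x823E058E = 2185102734.

2185102734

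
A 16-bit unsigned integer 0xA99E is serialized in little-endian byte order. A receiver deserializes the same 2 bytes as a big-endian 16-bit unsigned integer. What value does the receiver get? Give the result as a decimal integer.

40617

Stored little-endian, the bytes at ascending addresses are 9E A9.
Read back as big-endian, the last byte is least significant, giving 0x9EA9.
0x9EA9 = 40617.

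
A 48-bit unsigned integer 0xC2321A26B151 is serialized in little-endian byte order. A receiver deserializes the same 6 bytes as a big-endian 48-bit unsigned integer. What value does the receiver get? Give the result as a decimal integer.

Stored little-endian, the bytes at ascending addresses are 51 B1 26 1A 32 C2.
Read back as big-endian, the last byte is least significant, giving 0x51B1261A32C2.
0x51B1261A32C2 = 89821290312386.

89821290312386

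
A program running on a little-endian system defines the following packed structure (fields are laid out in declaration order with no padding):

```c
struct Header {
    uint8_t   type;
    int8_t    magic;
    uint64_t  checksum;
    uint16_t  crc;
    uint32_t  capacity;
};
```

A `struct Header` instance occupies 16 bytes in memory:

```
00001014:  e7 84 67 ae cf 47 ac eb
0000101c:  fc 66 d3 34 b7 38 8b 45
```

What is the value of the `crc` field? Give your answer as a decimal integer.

13523

`crc` follows `type` (1 B), `magic` (1 B), `checksum` (8 B), so it starts at offset 1 + 1 + 8 = 10 and occupies 2 bytes.
Bytes at offsets 10..11: D3 34.
Little-endian stores the least-significant byte at the lowest address.
Reassemble most-significant byte first: 34 D3 → 0x34D3.
0x34D3 = 13523.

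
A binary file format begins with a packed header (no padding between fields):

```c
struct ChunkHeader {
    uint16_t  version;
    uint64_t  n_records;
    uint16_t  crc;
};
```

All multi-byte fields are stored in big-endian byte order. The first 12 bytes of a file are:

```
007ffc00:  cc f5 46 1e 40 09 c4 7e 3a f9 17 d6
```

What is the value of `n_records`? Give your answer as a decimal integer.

5052546242651765497

`n_records` follows `version` (2 bytes), so it starts at byte offset 2 and occupies 8 bytes.
Bytes at offsets 2..9: 46 1E 40 09 C4 7E 3A F9.
Big-endian stores the most-significant byte at the lowest address.
The bytes are already most-significant first: 0x461E4009C47E3AF9.
0x461E4009C47E3AF9 = 5052546242651765497.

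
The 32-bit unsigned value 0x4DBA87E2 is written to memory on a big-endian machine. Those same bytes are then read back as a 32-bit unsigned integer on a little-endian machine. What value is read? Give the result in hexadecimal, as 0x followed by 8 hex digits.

0xE287BA4D

Stored big-endian, the bytes at ascending addresses are 4D BA 87 E2.
Read back as little-endian, the first byte is least significant, giving 0xE287BA4D.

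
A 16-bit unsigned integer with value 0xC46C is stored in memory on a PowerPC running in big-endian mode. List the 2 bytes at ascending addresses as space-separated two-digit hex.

Split into bytes (most-significant first): C4 6C.
In big-endian order the high byte comes first in memory.
So the memory order matches the most-significant-first order: C4 6C.

C4 6C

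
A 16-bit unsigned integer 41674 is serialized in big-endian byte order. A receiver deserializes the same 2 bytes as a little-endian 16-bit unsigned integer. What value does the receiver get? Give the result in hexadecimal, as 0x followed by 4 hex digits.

0xCAA2

41674 in 16-bit hexadecimal is 0xA2CA.
Stored big-endian, the bytes at ascending addresses are A2 CA.
Read back as little-endian, the first byte is least significant, giving 0xCAA2.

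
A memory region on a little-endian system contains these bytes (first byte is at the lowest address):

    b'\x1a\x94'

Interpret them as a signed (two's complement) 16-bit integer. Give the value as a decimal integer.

-27622

Little-endian stores the least-significant byte at the lowest address.
Reassemble most-significant byte first: 94 1A → 0x941A.
Top bit is set, so as a signed 16-bit value this is 0x941A − 2^16 = -27622.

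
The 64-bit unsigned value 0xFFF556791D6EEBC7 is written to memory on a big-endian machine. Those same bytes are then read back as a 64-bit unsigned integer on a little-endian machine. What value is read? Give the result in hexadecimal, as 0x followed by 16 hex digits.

Stored big-endian, the bytes at ascending addresses are FF F5 56 79 1D 6E EB C7.
Read back as little-endian, the first byte is least significant, giving 0xC7EB6E1D7956F5FF.

0xC7EB6E1D7956F5FF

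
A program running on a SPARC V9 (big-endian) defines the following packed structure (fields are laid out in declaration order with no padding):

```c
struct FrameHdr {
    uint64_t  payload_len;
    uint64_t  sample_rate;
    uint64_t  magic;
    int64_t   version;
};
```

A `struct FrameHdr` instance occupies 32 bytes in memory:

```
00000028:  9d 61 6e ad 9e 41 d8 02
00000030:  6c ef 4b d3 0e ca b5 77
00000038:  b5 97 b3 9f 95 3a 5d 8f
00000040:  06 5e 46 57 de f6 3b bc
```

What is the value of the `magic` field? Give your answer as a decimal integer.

`magic` follows `payload_len` (8 B), `sample_rate` (8 B), so it starts at offset 8 + 8 = 16 and occupies 8 bytes.
Bytes at offsets 16..23: B5 97 B3 9F 95 3A 5D 8F.
Big-endian: lowest address holds the most-significant byte.
The bytes are already most-significant first: 0xB597B39F953A5D8F.
0xB597B39F953A5D8F = 13085124740333067663.

13085124740333067663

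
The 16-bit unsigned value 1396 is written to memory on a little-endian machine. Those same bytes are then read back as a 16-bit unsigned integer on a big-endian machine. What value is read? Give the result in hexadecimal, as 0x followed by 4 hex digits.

0x7405

1396 in 16-bit hexadecimal is 0x0574.
Stored little-endian, the bytes at ascending addresses are 74 05.
Read back as big-endian, the last byte is least significant, giving 0x7405.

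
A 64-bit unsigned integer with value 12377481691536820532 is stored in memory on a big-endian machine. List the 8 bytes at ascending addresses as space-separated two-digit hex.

12377481691536820532 in hexadecimal, padded to 64 bits, is 0xABC5A6050DF40934.
Split into bytes (most-significant first): AB C5 A6 05 0D F4 09 34.
Big-endian: lowest address holds the most-significant byte.
So the memory order matches the most-significant-first order: AB C5 A6 05 0D F4 09 34.

AB C5 A6 05 0D F4 09 34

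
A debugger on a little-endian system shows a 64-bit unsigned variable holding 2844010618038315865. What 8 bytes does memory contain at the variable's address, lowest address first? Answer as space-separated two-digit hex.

59 EB 9C C1 96 F4 77 27

2844010618038315865 in hexadecimal, padded to 64 bits, is 0x2777F496C19CEB59.
Split into bytes (most-significant first): 27 77 F4 96 C1 9C EB 59.
Little-endian stores the least-significant byte at the lowest address.
So at ascending addresses the bytes are 59 EB 9C C1 96 F4 77 27.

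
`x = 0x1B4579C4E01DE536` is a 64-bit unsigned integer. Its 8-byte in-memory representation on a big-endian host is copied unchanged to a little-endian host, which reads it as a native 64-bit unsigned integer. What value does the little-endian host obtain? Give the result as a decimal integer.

3955600698921010459

Stored big-endian, the bytes at ascending addresses are 1B 45 79 C4 E0 1D E5 36.
Read back as little-endian, the first byte is least significant, giving 0x36E51DE0C479451B.
0x36E51DE0C479451B = 3955600698921010459.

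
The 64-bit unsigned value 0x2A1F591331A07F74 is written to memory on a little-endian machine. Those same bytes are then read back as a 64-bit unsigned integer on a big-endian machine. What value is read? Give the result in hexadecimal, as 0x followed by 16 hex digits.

Stored little-endian, the bytes at ascending addresses are 74 7F A0 31 13 59 1F 2A.
Read back as big-endian, the last byte is least significant, giving 0x747FA03113591F2A.

0x747FA03113591F2A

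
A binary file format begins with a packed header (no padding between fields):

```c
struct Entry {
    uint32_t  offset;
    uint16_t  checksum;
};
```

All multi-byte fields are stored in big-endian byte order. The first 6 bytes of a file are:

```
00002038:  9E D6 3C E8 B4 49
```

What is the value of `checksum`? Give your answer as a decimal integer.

46153

`checksum` follows `offset` (4 bytes), so it starts at byte offset 4 and occupies 2 bytes.
Bytes at offsets 4..5: B4 49.
Big-endian: lowest address holds the most-significant byte.
The bytes are already most-significant first: 0xB449.
0xB449 = 46153.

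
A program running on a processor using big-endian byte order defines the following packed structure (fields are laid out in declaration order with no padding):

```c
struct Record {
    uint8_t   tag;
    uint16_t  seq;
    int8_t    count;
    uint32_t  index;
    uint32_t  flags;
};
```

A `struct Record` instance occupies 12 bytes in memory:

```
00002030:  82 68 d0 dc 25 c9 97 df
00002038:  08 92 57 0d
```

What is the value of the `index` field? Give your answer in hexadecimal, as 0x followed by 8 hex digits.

0x25C997DF

`index` follows `tag` (1 B), `seq` (2 B), `count` (1 B), so it starts at offset 1 + 2 + 1 = 4 and occupies 4 bytes.
Bytes at offsets 4..7: 25 C9 97 DF.
Big-endian stores the most-significant byte at the lowest address.
The bytes are already most-significant first: 0x25C997DF.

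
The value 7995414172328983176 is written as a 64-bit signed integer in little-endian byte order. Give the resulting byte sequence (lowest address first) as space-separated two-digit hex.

88 FA CA 05 D4 6A F5 6E

7995414172328983176 in hexadecimal, padded to 64 bits, is 0x6EF56AD405CAFA88.
Split into bytes (most-significant first): 6E F5 6A D4 05 CA FA 88.
Little-endian: lowest address holds the least-significant byte.
So at ascending addresses the bytes are 88 FA CA 05 D4 6A F5 6E.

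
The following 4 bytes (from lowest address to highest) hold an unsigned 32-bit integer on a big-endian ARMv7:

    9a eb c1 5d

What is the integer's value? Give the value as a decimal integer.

Big-endian stores the most-significant byte at the lowest address.
The bytes are already most-significant first: 0x9AEBC15D.
0x9AEBC15D = 2599141725.

2599141725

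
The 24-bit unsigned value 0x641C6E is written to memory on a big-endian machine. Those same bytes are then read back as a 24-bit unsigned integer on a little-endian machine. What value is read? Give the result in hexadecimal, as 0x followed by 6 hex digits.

0x6E1C64

Stored big-endian, the bytes at ascending addresses are 64 1C 6E.
Read back as little-endian, the first byte is least significant, giving 0x6E1C64.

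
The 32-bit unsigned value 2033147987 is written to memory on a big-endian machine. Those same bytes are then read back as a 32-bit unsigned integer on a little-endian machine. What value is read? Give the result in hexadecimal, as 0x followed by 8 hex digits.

0x53602F79

2033147987 in 32-bit hexadecimal is 0x792F6053.
Stored big-endian, the bytes at ascending addresses are 79 2F 60 53.
Read back as little-endian, the first byte is least significant, giving 0x53602F79.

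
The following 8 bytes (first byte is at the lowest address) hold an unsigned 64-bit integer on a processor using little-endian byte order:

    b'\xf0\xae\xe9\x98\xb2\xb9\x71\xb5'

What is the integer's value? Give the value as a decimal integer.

13074435369954029296

Little-endian: lowest address holds the least-significant byte.
Reassemble most-significant byte first: B5 71 B9 B2 98 E9 AE F0 → 0xB571B9B298E9AEF0.
0xB571B9B298E9AEF0 = 13074435369954029296.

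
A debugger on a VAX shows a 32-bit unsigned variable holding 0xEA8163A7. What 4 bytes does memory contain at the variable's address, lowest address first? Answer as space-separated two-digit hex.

Split into bytes (most-significant first): EA 81 63 A7.
Little-endian: lowest address holds the least-significant byte.
So at ascending addresses the bytes are A7 63 81 EA.

A7 63 81 EA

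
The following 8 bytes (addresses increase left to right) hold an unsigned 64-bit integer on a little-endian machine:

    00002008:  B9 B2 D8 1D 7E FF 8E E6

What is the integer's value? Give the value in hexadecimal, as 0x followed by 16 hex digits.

Little-endian: lowest address holds the least-significant byte.
Reassemble most-significant byte first: E6 8E FF 7E 1D D8 B2 B9 → 0xE68EFF7E1DD8B2B9.

0xE68EFF7E1DD8B2B9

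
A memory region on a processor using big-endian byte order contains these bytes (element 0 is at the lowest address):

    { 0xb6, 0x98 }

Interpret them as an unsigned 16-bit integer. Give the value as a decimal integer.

46744

Big-endian stores the most-significant byte at the lowest address.
The bytes are already most-significant first: 0xB698.
0xB698 = 46744.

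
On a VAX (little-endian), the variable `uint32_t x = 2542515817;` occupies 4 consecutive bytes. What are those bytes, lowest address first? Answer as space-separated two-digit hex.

2542515817 in hexadecimal, padded to 32 bits, is 0x978BB669.
Split into bytes (most-significant first): 97 8B B6 69.
In little-endian order the low byte comes first in memory.
So at ascending addresses the bytes are 69 B6 8B 97.

69 B6 8B 97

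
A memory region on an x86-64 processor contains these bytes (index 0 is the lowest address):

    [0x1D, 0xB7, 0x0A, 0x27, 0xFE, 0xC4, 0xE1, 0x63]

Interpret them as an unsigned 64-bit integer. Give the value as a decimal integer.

7197250275370514205

Little-endian: lowest address holds the least-significant byte.
Reassemble most-significant byte first: 63 E1 C4 FE 27 0A B7 1D → 0x63E1C4FE270AB71D.
0x63E1C4FE270AB71D = 7197250275370514205.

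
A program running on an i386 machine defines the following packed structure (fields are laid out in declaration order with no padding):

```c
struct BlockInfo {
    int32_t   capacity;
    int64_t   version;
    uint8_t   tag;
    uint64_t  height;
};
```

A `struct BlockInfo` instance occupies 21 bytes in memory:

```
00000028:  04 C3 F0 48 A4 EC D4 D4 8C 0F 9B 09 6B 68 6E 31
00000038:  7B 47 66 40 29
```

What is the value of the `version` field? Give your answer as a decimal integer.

`version` follows `capacity` (4 bytes), so it starts at byte offset 4 and occupies 8 bytes.
Bytes at offsets 4..11: A4 EC D4 D4 8C 0F 9B 09.
In little-endian order the low byte comes first in memory.
Reassemble most-significant byte first: 09 9B 0F 8C D4 D4 EC A4 → 0x099B0F8CD4D4ECA4.
0x099B0F8CD4D4ECA4 = 692164065272065188.

692164065272065188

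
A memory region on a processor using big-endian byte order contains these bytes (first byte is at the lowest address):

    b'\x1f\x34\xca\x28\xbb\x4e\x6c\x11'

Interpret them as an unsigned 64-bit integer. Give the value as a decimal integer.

2248644390254701585

Big-endian: lowest address holds the most-significant byte.
The bytes are already most-significant first: 0x1F34CA28BB4E6C11.
0x1F34CA28BB4E6C11 = 2248644390254701585.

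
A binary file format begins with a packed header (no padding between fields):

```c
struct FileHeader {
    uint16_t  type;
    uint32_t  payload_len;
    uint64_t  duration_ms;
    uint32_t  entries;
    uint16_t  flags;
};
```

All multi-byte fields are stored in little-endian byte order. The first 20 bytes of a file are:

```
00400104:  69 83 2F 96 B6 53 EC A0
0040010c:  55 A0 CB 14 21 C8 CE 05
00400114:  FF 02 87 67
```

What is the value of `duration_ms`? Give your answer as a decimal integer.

`duration_ms` follows `type` (2 B), `payload_len` (4 B), so it starts at offset 2 + 4 = 6 and occupies 8 bytes.
Bytes at offsets 6..13: EC A0 55 A0 CB 14 21 C8.
Little-endian stores the least-significant byte at the lowest address.
Reassemble most-significant byte first: C8 21 14 CB A0 55 A0 EC → 0xC82114CBA055A0EC.
0xC82114CBA055A0EC = 14420830346617921772.

14420830346617921772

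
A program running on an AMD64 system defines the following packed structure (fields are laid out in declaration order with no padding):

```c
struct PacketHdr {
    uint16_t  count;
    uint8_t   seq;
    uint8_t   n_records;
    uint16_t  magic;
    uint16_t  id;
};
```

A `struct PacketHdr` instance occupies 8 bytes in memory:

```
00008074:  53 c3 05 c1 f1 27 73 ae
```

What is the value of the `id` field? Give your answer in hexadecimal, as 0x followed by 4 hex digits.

0xAE73

`id` follows `count` (2 B), `seq` (1 B), `n_records` (1 B), `magic` (2 B), so it starts at offset 2 + 1 + 1 + 2 = 6 and occupies 2 bytes.
Bytes at offsets 6..7: 73 AE.
In little-endian order the low byte comes first in memory.
Reassemble most-significant byte first: AE 73 → 0xAE73.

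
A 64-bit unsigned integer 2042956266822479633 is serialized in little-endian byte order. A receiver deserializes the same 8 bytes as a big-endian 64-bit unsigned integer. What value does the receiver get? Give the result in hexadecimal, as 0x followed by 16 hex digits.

2042956266822479633 in 64-bit hexadecimal is 0x1C5A09E68F9CAF11.
Stored little-endian, the bytes at ascending addresses are 11 AF 9C 8F E6 09 5A 1C.
Read back as big-endian, the last byte is least significant, giving 0x11AF9C8FE6095A1C.

0x11AF9C8FE6095A1C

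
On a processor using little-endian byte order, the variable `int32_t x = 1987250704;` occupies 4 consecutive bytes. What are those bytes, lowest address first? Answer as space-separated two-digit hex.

10 0A 73 76

1987250704 in hexadecimal, padded to 32 bits, is 0x76730A10.
Split into bytes (most-significant first): 76 73 0A 10.
In little-endian order the low byte comes first in memory.
So at ascending addresses the bytes are 10 0A 73 76.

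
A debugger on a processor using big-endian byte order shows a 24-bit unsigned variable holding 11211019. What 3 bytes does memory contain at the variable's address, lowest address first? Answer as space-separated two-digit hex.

AB 11 0B

11211019 in hexadecimal, padded to 24 bits, is 0xAB110B.
Split into bytes (most-significant first): AB 11 0B.
Big-endian: lowest address holds the most-significant byte.
So the memory order matches the most-significant-first order: AB 11 0B.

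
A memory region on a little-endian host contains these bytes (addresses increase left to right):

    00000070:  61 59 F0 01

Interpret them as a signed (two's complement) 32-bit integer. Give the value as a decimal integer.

32528737

Little-endian: lowest address holds the least-significant byte.
Reassemble most-significant byte first: 01 F0 59 61 → 0x01F05961.
0x01F05961 = 32528737.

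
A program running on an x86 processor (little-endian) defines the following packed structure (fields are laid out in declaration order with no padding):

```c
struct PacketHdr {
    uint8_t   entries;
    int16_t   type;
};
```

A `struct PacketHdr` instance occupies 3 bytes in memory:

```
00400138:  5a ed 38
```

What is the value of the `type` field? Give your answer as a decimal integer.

14573

`type` follows `entries` (1 byte), so it starts at byte offset 1 and occupies 2 bytes.
Bytes at offsets 1..2: ED 38.
Little-endian stores the least-significant byte at the lowest address.
Reassemble most-significant byte first: 38 ED → 0x38ED.
0x38ED = 14573.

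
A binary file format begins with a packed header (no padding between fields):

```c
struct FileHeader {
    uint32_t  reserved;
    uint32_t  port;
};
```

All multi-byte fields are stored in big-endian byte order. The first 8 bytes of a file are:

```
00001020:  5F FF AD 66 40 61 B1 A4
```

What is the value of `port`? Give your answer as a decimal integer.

1080144292

`port` follows `reserved` (4 bytes), so it starts at byte offset 4 and occupies 4 bytes.
Bytes at offsets 4..7: 40 61 B1 A4.
Big-endian: lowest address holds the most-significant byte.
The bytes are already most-significant first: 0x4061B1A4.
0x4061B1A4 = 1080144292.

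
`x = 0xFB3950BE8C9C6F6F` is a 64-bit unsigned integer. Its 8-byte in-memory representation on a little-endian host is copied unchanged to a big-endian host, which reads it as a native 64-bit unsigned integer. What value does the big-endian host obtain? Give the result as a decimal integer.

Stored little-endian, the bytes at ascending addresses are 6F 6F 9C 8C BE 50 39 FB.
Read back as big-endian, the last byte is least significant, giving 0x6F6F9C8CBE5039FB.
0x6F6F9C8CBE5039FB = 8029808788927166971.

8029808788927166971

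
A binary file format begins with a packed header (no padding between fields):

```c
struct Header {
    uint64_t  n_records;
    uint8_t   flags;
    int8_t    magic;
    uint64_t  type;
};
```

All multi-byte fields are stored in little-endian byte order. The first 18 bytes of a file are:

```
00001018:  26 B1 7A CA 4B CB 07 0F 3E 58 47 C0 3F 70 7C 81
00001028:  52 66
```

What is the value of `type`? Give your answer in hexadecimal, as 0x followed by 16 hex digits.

0x6652817C703FC047

`type` follows `n_records` (8 B), `flags` (1 B), `magic` (1 B), so it starts at offset 8 + 1 + 1 = 10 and occupies 8 bytes.
Bytes at offsets 10..17: 47 C0 3F 70 7C 81 52 66.
Little-endian: lowest address holds the least-significant byte.
Reassemble most-significant byte first: 66 52 81 7C 70 3F C0 47 → 0x6652817C703FC047.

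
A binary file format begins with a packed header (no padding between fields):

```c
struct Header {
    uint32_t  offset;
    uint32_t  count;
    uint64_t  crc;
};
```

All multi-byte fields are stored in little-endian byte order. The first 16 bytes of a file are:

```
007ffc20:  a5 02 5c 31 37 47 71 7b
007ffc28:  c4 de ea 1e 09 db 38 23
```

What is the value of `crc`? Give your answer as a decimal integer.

`crc` follows `offset` (4 B), `count` (4 B), so it starts at offset 4 + 4 = 8 and occupies 8 bytes.
Bytes at offsets 8..15: C4 DE EA 1E 09 DB 38 23.
Little-endian: lowest address holds the least-significant byte.
Reassemble most-significant byte first: 23 38 DB 09 1E EA DE C4 → 0x2338DB091EEADEC4.
0x2338DB091EEADEC4 = 2538019222243172036.

2538019222243172036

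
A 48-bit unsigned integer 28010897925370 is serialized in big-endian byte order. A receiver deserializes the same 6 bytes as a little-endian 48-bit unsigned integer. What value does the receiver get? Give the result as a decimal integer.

275859823622425

28010897925370 in 48-bit hexadecimal is 0x1979CB9EE4FA.
Stored big-endian, the bytes at ascending addresses are 19 79 CB 9E E4 FA.
Read back as little-endian, the first byte is least significant, giving 0xFAE49ECB7919.
0xFAE49ECB7919 = 275859823622425.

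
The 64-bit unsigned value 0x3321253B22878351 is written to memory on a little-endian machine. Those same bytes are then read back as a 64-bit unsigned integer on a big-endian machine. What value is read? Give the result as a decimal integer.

5873686920112185651

Stored little-endian, the bytes at ascending addresses are 51 83 87 22 3B 25 21 33.
Read back as big-endian, the last byte is least significant, giving 0x518387223B252133.
0x518387223B252133 = 5873686920112185651.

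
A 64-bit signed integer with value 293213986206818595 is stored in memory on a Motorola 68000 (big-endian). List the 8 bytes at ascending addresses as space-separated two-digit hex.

04 11 B4 91 23 08 A1 23

293213986206818595 in hexadecimal, padded to 64 bits, is 0x0411B4912308A123.
Split into bytes (most-significant first): 04 11 B4 91 23 08 A1 23.
Big-endian stores the most-significant byte at the lowest address.
So the memory order matches the most-significant-first order: 04 11 B4 91 23 08 A1 23.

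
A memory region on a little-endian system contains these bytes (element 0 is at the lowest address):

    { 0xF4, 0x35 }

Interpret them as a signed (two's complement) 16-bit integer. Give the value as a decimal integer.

In little-endian order the low byte comes first in memory.
Reassemble most-significant byte first: 35 F4 → 0x35F4.
0x35F4 = 13812.

13812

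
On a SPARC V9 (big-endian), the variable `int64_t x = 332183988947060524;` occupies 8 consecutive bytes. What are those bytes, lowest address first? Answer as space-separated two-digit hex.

04 9C 27 93 F5 43 07 2C

332183988947060524 in hexadecimal, padded to 64 bits, is 0x049C2793F543072C.
Split into bytes (most-significant first): 04 9C 27 93 F5 43 07 2C.
Big-endian stores the most-significant byte at the lowest address.
So the memory order matches the most-significant-first order: 04 9C 27 93 F5 43 07 2C.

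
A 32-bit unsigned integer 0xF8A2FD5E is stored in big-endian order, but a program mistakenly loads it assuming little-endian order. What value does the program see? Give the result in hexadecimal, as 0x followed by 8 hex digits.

Stored big-endian, the bytes at ascending addresses are F8 A2 FD 5E.
Read back as little-endian, the first byte is least significant, giving 0x5EFDA2F8.

0x5EFDA2F8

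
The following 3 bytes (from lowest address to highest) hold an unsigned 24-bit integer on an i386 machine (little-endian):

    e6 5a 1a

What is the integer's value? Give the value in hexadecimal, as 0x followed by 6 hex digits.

0x1A5AE6

In little-endian order the low byte comes first in memory.
Reassemble most-significant byte first: 1A 5A E6 → 0x1A5AE6.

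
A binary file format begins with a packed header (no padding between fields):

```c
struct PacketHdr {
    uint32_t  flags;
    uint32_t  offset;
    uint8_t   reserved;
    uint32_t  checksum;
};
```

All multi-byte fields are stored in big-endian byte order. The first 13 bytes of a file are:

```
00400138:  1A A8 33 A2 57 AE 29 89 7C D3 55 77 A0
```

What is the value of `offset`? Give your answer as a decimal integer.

`offset` follows `flags` (4 bytes), so it starts at byte offset 4 and occupies 4 bytes.
Bytes at offsets 4..7: 57 AE 29 89.
Big-endian: lowest address holds the most-significant byte.
The bytes are already most-significant first: 0x57AE2989.
0x57AE2989 = 1471031689.

1471031689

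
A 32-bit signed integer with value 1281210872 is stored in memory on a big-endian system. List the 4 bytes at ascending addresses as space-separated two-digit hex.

1281210872 in hexadecimal, padded to 32 bits, is 0x4C5DB9F8.
Split into bytes (most-significant first): 4C 5D B9 F8.
In big-endian order the high byte comes first in memory.
So the memory order matches the most-significant-first order: 4C 5D B9 F8.

4C 5D B9 F8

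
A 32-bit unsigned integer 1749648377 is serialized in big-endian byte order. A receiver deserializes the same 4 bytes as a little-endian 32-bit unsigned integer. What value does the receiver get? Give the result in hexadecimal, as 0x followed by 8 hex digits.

1749648377 in 32-bit hexadecimal is 0x684983F9.
Stored big-endian, the bytes at ascending addresses are 68 49 83 F9.
Read back as little-endian, the first byte is least significant, giving 0xF9834968.

0xF9834968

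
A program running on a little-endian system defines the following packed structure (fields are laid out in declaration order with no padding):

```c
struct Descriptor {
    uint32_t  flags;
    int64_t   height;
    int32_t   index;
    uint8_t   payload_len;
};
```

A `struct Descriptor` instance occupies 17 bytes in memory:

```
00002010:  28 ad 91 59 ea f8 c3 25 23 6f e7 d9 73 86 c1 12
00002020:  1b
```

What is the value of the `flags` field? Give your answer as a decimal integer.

1502719272

`flags` is the first field, at byte offset 0, occupying 4 bytes.
Bytes at offsets 0..3: 28 AD 91 59.
Little-endian: lowest address holds the least-significant byte.
Reassemble most-significant byte first: 59 91 AD 28 → 0x5991AD28.
0x5991AD28 = 1502719272.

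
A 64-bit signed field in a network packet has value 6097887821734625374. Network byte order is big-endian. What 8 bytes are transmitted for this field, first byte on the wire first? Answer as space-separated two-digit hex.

54 A0 0C AA 76 AC 40 5E

6097887821734625374 in hexadecimal, padded to 64 bits, is 0x54A00CAA76AC405E.
Split into bytes (most-significant first): 54 A0 0C AA 76 AC 40 5E.
In big-endian order the high byte comes first in memory.
So the memory order matches the most-significant-first order: 54 A0 0C AA 76 AC 40 5E.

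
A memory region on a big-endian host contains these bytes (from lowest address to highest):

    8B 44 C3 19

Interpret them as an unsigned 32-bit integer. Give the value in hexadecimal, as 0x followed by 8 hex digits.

0x8B44C319

Big-endian: lowest address holds the most-significant byte.
The bytes are already most-significant first: 0x8B44C319.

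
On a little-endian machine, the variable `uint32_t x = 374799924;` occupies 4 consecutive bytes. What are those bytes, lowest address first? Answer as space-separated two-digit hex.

374799924 in hexadecimal, padded to 32 bits, is 0x1656FE34.
Split into bytes (most-significant first): 16 56 FE 34.
Little-endian stores the least-significant byte at the lowest address.
So at ascending addresses the bytes are 34 FE 56 16.

34 FE 56 16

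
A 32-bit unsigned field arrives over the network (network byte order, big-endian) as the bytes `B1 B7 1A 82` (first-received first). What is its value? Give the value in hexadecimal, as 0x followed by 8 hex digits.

0xB1B71A82

Big-endian: lowest address holds the most-significant byte.
The bytes are already most-significant first: 0xB1B71A82.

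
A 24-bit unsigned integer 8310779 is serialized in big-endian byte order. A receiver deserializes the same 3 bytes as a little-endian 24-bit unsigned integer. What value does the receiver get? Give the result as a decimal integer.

16502654

8310779 in 24-bit hexadecimal is 0x7ECFFB.
Stored big-endian, the bytes at ascending addresses are 7E CF FB.
Read back as little-endian, the first byte is least significant, giving 0xFBCF7E.
0xFBCF7E = 16502654.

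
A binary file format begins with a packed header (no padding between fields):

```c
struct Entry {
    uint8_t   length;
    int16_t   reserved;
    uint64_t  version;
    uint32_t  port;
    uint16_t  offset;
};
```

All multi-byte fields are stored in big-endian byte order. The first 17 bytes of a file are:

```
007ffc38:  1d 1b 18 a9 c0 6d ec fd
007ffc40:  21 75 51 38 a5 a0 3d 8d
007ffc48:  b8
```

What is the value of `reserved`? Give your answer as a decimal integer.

`reserved` follows `length` (1 byte), so it starts at byte offset 1 and occupies 2 bytes.
Bytes at offsets 1..2: 1B 18.
In big-endian order the high byte comes first in memory.
The bytes are already most-significant first: 0x1B18.
0x1B18 = 6936.

6936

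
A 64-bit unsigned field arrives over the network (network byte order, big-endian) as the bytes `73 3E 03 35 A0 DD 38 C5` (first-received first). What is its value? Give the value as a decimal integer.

Big-endian stores the most-significant byte at the lowest address.
The bytes are already most-significant first: 0x733E0335A0DD38C5.
0x733E0335A0DD38C5 = 8304078291784775877.

8304078291784775877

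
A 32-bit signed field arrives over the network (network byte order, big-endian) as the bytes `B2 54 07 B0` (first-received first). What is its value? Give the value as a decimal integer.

-1303115856

In big-endian order the high byte comes first in memory.
The bytes are already most-significant first: 0xB25407B0.
Top bit is set, so as a signed 32-bit value this is 0xB25407B0 − 2^32 = -1303115856.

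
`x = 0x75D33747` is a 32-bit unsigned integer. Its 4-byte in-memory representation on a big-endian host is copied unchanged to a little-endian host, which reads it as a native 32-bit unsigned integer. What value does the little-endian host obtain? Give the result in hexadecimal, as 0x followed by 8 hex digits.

Stored big-endian, the bytes at ascending addresses are 75 D3 37 47.
Read back as little-endian, the first byte is least significant, giving 0x4737D375.

0x4737D375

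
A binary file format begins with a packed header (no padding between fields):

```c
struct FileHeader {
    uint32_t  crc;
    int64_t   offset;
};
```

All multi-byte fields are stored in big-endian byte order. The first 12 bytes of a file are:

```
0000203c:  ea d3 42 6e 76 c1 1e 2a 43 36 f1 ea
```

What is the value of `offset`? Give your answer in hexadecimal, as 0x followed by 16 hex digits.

0x76C11E2A4336F1EA

`offset` follows `crc` (4 bytes), so it starts at byte offset 4 and occupies 8 bytes.
Bytes at offsets 4..11: 76 C1 1E 2A 43 36 F1 EA.
Big-endian stores the most-significant byte at the lowest address.
The bytes are already most-significant first: 0x76C11E2A4336F1EA.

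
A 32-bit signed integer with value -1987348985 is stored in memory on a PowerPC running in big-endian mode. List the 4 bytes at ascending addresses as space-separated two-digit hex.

Two's complement of -1987348985 in 32 bits: 1987348985 = 0x767489F9; invert → 0x898B7606; add 1 → 0x898B7607.
Split into bytes (most-significant first): 89 8B 76 07.
Big-endian: lowest address holds the most-significant byte.
So the memory order matches the most-significant-first order: 89 8B 76 07.

89 8B 76 07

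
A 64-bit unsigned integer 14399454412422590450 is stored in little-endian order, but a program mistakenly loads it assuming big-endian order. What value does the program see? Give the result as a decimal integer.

14399454412422590450 in 64-bit hexadecimal is 0xC7D5237F1BE12FF2.
Stored little-endian, the bytes at ascending addresses are F2 2F E1 1B 7F 23 D5 C7.
Read back as big-endian, the last byte is least significant, giving 0xF22FE11B7F23D5C7.
0xF22FE11B7F23D5C7 = 17451414589297382855.

17451414589297382855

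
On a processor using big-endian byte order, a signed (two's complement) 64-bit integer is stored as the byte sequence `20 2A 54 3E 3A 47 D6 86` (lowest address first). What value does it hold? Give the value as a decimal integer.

2317757584478033542

Big-endian stores the most-significant byte at the lowest address.
The bytes are already most-significant first: 0x202A543E3A47D686.
0x202A543E3A47D686 = 2317757584478033542.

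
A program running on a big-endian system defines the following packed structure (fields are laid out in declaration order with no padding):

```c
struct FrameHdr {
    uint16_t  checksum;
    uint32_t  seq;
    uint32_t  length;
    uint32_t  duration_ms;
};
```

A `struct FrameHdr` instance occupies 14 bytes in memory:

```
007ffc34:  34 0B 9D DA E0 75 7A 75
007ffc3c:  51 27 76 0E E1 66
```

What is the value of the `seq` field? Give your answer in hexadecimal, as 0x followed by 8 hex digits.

0x9DDAE075

`seq` follows `checksum` (2 bytes), so it starts at byte offset 2 and occupies 4 bytes.
Bytes at offsets 2..5: 9D DA E0 75.
Big-endian: lowest address holds the most-significant byte.
The bytes are already most-significant first: 0x9DDAE075.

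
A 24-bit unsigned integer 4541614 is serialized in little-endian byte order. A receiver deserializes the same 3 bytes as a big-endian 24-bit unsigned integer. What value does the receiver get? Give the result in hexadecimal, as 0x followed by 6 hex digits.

4541614 in 24-bit hexadecimal is 0x454CAE.
Stored little-endian, the bytes at ascending addresses are AE 4C 45.
Read back as big-endian, the last byte is least significant, giving 0xAE4C45.

0xAE4C45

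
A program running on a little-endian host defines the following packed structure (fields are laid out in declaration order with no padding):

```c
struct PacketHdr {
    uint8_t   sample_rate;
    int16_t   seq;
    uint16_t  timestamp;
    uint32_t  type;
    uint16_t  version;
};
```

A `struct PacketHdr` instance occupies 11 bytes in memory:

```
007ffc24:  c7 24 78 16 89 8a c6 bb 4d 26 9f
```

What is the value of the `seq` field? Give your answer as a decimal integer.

30756

`seq` follows `sample_rate` (1 byte), so it starts at byte offset 1 and occupies 2 bytes.
Bytes at offsets 1..2: 24 78.
In little-endian order the low byte comes first in memory.
Reassemble most-significant byte first: 78 24 → 0x7824.
0x7824 = 30756.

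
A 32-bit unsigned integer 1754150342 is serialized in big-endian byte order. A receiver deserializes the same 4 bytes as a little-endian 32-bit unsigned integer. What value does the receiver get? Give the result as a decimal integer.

3325398632

1754150342 in 32-bit hexadecimal is 0x688E35C6.
Stored big-endian, the bytes at ascending addresses are 68 8E 35 C6.
Read back as little-endian, the first byte is least significant, giving 0xC6358E68.
0xC6358E68 = 3325398632.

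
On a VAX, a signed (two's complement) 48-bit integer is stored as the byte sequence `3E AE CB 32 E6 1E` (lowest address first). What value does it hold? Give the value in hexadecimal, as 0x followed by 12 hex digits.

0x1EE632CBAE3E

Little-endian: lowest address holds the least-significant byte.
Reassemble most-significant byte first: 1E E6 32 CB AE 3E → 0x1EE632CBAE3E.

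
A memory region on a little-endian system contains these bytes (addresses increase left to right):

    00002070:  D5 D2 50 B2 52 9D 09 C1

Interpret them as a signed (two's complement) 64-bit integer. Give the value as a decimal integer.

Little-endian: lowest address holds the least-significant byte.
Reassemble most-significant byte first: C1 09 9D 52 B2 50 D2 D5 → 0xC1099D52B250D2D5.
Top bit is set, so as a signed 64-bit value this is 0xC1099D52B250D2D5 − 2^64 = -4536922171094543659.

-4536922171094543659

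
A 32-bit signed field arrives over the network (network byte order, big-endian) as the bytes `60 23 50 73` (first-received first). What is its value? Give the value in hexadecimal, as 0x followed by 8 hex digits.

Big-endian: lowest address holds the most-significant byte.
The bytes are already most-significant first: 0x60235073.

0x60235073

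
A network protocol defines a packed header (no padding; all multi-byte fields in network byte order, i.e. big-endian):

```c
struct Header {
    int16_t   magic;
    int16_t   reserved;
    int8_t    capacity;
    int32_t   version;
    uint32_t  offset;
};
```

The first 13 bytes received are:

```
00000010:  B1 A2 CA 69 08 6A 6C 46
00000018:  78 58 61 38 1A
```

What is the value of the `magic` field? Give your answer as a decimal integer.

`magic` is the first field, at byte offset 0, occupying 2 bytes.
Bytes at offsets 0..1: B1 A2.
Big-endian stores the most-significant byte at the lowest address.
The bytes are already most-significant first: 0xB1A2.
Top bit is set, so as a signed 16-bit value this is 0xB1A2 − 2^16 = -20062.

-20062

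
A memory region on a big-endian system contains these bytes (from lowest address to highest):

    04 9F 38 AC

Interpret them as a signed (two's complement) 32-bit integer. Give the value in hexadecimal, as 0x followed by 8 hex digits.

Big-endian stores the most-significant byte at the lowest address.
The bytes are already most-significant first: 0x049F38AC.

0x049F38AC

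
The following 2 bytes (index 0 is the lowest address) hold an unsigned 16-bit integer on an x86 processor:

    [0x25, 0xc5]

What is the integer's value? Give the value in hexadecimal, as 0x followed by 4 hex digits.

0xC525

In little-endian order the low byte comes first in memory.
Reassemble most-significant byte first: C5 25 → 0xC525.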